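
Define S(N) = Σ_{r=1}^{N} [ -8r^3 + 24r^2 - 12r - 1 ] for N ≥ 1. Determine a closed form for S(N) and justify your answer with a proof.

S(N) = -N(2N^3 - 4N^2 - 4N + 3)

We claim S(N) = -N(2N^3 - 4N^2 - 4N + 3) for all N ≥ 1.
Base step (N = 1): S(1) = 3, and the closed form gives 3. They agree.
Suppose the result is true for N = r, so S(r) = r(-2r^3 + 4r^2 + 4r - 3).
Then S(r+1) = S(r) + (-8r^3 + 12r + 3) = (r(-2r^3 + 4r^2 + 4r - 3)) + (-8r^3 + 12r + 3).
Simplifying, S(r+1) = -(r + 1)(2r^3 + 2r^2 - 6r - 3) = -(r+1)(2(r+1)^3 - 4(r+1)^2 - 4(r+1) + 3),
which is the closed form with N = r+1.
By the principle of mathematical induction, the result holds for all N ≥ 1.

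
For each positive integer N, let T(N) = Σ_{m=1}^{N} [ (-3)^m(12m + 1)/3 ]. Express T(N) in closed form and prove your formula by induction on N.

We claim T(N) = (-3)^N(3N + 1) - 1 for all N ≥ 1.
Base case (N = 1): T(1) = -13, and the closed form gives -13. They agree.
Inductive step: assume the claim holds for N = m, so T(m) = (-3)^m(3m + 1) - 1.
Then T(m+1) = T(m) + ((-3)^m(-12m - 13)) = ((-3)^m(3m + 1) - 1) + ((-3)^m(-12m - 13)).
Simplifying, T(m+1) = -9(-3)^m·m - 12(-3)^m - 1 = (-3)^(m+1)(3(m+1) + 1) - 1,
which is the closed form with N = m+1.
Hence, by induction on N, the claim holds for every N ≥ 1.

T(N) = (-3)^N(3N + 1) - 1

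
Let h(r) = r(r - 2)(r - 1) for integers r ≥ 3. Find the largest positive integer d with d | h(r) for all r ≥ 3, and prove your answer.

d = 6

Computing the first values: h(3) = 6 and h(4) = 24; gcd(6, 24) = 6, so d ≤ 6.
We prove 6 | r(r - 2)(r - 1) for all r ≥ 3 by induction on r.
Base step (r = 3): h(3) = 6 = 6·(1), so 6 | h(3).
Suppose the result is true for r = p, i.e. 6 | h(p). Then
h(p+1) − h(p) = (p-1)·p·(p+1) − (p-2)·(p-1)·p = (p-1)·p·[(p+1) − (p-2)] = 3·(p-1)·p. The product of 2 consecutive integers is divisible by (2)! = 2, so h(p+1) − h(p) is divisible by 3·2 = 6. By the inductive hypothesis 6 | h(p), hence 6 | h(p+1).
Hence, by induction on r, the claim holds for every r ≥ 3.
Therefore the largest such d is 6.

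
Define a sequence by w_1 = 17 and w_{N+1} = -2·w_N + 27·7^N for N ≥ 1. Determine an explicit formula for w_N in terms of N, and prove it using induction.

Computing the first terms: w_1 = 17, w_2 = 155, w_3 = 1013. This suggests w_N = -(-2)^(N + 1) + 3·7^N.
When N = 1: the formula gives 17 = 17 = w_1.
Suppose the result is true for N = r, so w_r = -(-2)^(r + 1) + 3·7^r.
Then w_{r+1} = -2·w_r + 27·7^r = -2·(-(-2)^(r + 1) + 3·7^r) + 27·7^r = -(-2)^(r + 2) + 3·7^(r + 1) = -(-2)^((r+1) + 1) + 3·7^(r+1),
which is the claimed formula at N = r+1.
This completes the induction.

w_N = -(-2)^(N + 1) + 3·7^N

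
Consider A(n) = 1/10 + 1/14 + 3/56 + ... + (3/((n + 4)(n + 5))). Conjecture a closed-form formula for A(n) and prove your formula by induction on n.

We claim A(n) = 3n/(5(n + 5)) for all n ≥ 1.
Base step (n = 1): A(1) = 1/10, and the closed form gives 1/10. They agree.
Inductive step: suppose the statement holds for some r ≥ 1, so A(r) = 3r/(5(r + 5)).
Then A(r+1) = A(r) + (3/((r + 5)(r + 6))) = (3r/(5(r + 5))) + (3/((r + 5)(r + 6))).
Simplifying, A(r+1) = 3(r + 1)/(5(r + 6)) = 3(r+1)/(5((r+1) + 5)),
which is the closed form with n = r+1.
By induction, the statement is established for all n ≥ 1.

A(n) = 3n/(5(n + 5))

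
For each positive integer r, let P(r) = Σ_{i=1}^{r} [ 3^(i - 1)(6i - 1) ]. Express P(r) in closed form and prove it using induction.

P(r) = 3^r(3r - 2) + 2

We claim P(r) = 3^r(3r - 2) + 2 for all r ≥ 1.
When r = 1: P(1) = 5, and the closed form gives 5. They agree.
Suppose the result is true for r = i, so P(i) = 3^i(3i - 2) + 2.
Then P(i+1) = P(i) + (3^i(6i + 5)) = (3^i(3i - 2) + 2) + (3^i(6i + 5)).
Simplifying, P(i+1) = 3^(i + 1) + 3^(i + 2)i + 2 = 3^(i+1)(3(i+1) - 2) + 2,
which is the closed form with r = i+1.
This completes the induction.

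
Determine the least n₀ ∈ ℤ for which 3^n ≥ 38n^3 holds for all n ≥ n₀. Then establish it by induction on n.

n₀ = 10

At n = 9: 19683 < 27702, so the inequality fails and n₀ ≥ 10. We prove 3^n ≥ 38n^3 for all n ≥ 10.
For the base case n = 10: 3^n = 59049 and 38n^3 = 38000, so 59049 ≥ 38000.
Suppose the result is true for n = p, so 3^p ≥ 38p^3.
Then 3^(p + 1) = 3·(3^p) ≥ 3·(38p^3).
Also, for p ≥ 10 we have 3·(38p^3) ≥ 38(p+1)^3, since 3 ≥ (1 + 1/p)^3 for all p ≥ 10.
Combining, 3^(p + 1) ≥ 38(p+1)^3.
By the principle of mathematical induction, the result holds for all n ≥ 10.
Hence the smallest such n₀ is 10.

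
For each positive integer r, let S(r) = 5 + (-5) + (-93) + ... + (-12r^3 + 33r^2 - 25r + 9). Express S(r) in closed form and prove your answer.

S(r) = -r(r - 2)(3r^2 + r + 1)

We claim S(r) = -r(r - 2)(3r^2 + r + 1) for all r ≥ 1.
Base step (r = 1): S(1) = 5, and the closed form gives 5. They agree.
For the inductive step, assume it holds for an arbitrary m ≥ 1, so S(m) = m(-3m^3 + 5m^2 + m + 2).
Then S(m+1) = S(m) + (-12m^3 - 3m^2 + 5m + 5) = (m(-3m^3 + 5m^2 + m + 2)) + (-12m^3 - 3m^2 + 5m + 5).
Simplifying, S(m+1) = -(m - 1)(m + 1)(3m^2 + 7m + 5) = -(m+1)((m+1) - 2)(3(m+1)^2 + (m+1) + 1),
which is the closed form with r = m+1.
By induction, the statement is established for all r ≥ 1.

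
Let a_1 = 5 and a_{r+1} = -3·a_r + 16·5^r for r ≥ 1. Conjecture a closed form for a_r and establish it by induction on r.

Computing the first terms: a_1 = 5, a_2 = 65, a_3 = 205. This suggests a_r = -5(-3)^(r - 1) + 2·5^r.
For the base case r = 1: the formula gives 5 = 5 = a_1.
For the inductive step, assume it holds for an arbitrary p ≥ 1, so a_p = -5(-3)^(p - 1) + 2·5^p.
Then a_{p+1} = -3·a_p + 16·5^p = -3·(-5(-3)^(p - 1) + 2·5^p) + 16·5^p = -5(-3)^p + 2·5^(p + 1) = -5(-3)^((p+1) - 1) + 2·5^(p+1),
which is the claimed formula at r = p+1.
This completes the induction.

a_r = -5(-3)^(r - 1) + 2·5^r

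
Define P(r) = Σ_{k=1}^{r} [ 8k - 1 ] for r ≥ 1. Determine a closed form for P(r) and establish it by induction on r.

We claim P(r) = r(4r + 3) for all r ≥ 1.
Base case (r = 1): P(1) = 7, and the closed form gives 7. They agree.
For the inductive step, assume it holds for an arbitrary k ≥ 1, so P(k) = k(4k + 3).
Then P(k+1) = P(k) + (8k + 7) = (k(4k + 3)) + (8k + 7).
Simplifying, P(k+1) = (k + 1)(4k + 7) = (k+1)(4(k+1) + 3),
which is the closed form with r = k+1.
By induction, the statement is established for all r ≥ 1.

P(r) = r(4r + 3)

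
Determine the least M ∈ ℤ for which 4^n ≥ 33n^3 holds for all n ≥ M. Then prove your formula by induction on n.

At n = 6: 4096 < 7128, so the inequality fails and M ≥ 7. We prove 4^n ≥ 33n^3 for all n ≥ 7.
When n = 7: 4^n = 16384 and 33n^3 = 11319, so 16384 ≥ 11319.
Inductive step: suppose the statement holds for some i ≥ 7, so 4^i ≥ 33i^3.
Then 4^(i + 1) = 4·(4^i) ≥ 4·(33i^3).
Also, for i ≥ 7 we have 4·(33i^3) ≥ 33(i+1)^3, since 4 ≥ (1 + 1/i)^3 for all i ≥ 7.
Combining, 4^(i + 1) ≥ 33(i+1)^3.
By the principle of mathematical induction, the result holds for all n ≥ 7.
Hence the smallest such M is 7.

M = 7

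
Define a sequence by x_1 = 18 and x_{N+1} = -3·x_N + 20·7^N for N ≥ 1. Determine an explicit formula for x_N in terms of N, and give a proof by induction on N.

x_N = 4(-3)^(N - 1) + 2·7^N

Computing the first terms: x_1 = 18, x_2 = 86, x_3 = 722. This suggests x_N = 4(-3)^(N - 1) + 2·7^N.
Base case (N = 1): the formula gives 18 = 18 = x_1.
Inductive step: assume the claim holds for N = r, so x_r = 4(-3)^(r - 1) + 2·7^r.
Then x_{r+1} = -3·x_r + 20·7^r = -3·(4(-3)^(r - 1) + 2·7^r) + 20·7^r = 4(-3)^r + 2·7^(r + 1) = 4(-3)^((r+1) - 1) + 2·7^(r+1),
which is the claimed formula at N = r+1.
This completes the induction.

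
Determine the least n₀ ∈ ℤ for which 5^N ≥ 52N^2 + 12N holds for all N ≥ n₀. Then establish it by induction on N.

n₀ = 5

At N = 4: 625 < 880, so the inequality fails and n₀ ≥ 5. We prove 5^N ≥ 52N^2 + 12N for all N ≥ 5.
When N = 5: 5^N = 3125 and 52N^2 + 12N = 1360, so 3125 ≥ 1360.
Inductive step: assume the claim holds for N = k, so 5^k ≥ 52k^2 + 12k.
Then 5^(k + 1) = 5·(5^k) ≥ 5·(52k^2 + 12k).
Also, for k ≥ 5 we have 5·(52k^2 + 12k) ≥ 52(k+1)^2 + 12(k+1), since 5·(52k^2 + 12k) − (52(k+1)^2 + 12(k+1)) = 208k^2 - 56k - 64, which is nonnegative for all k ≥ 5.
Combining, 5^(k + 1) ≥ 52(k+1)^2 + 12(k+1).
Hence, by induction on N, the claim holds for every N ≥ 5.
Hence the smallest such n₀ is 5.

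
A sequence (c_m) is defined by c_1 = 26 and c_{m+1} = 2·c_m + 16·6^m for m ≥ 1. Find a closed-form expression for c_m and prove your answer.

c_m = 2^m + 4·6^m

Computing the first terms: c_1 = 26, c_2 = 148, c_3 = 872. This suggests c_m = 2^m + 4·6^m.
When m = 1: the formula gives 26 = 26 = c_1.
Suppose the result is true for m = r, so c_r = 2^r + 4·6^r.
Then c_{r+1} = 2·c_r + 16·6^r = 2·(2^r + 4·6^r) + 16·6^r = 2^(r + 1) + 4·6^(r + 1),
which is the claimed formula at m = r+1.
Hence, by induction on m, the claim holds for every m ≥ 1.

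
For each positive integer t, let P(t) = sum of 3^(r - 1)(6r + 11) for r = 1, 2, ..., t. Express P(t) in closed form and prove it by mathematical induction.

P(t) = 3^t(3t + 4) - 4

We claim P(t) = 3^t(3t + 4) - 4 for all t ≥ 1.
For the base case t = 1: P(1) = 17, and the closed form gives 17. They agree.
Inductive step: assume the claim holds for t = r, so P(r) = 3^r(3r + 4) - 4.
Then P(r+1) = P(r) + (3^r(6r + 17)) = (3^r(3r + 4) - 4) + (3^r(6r + 17)).
Simplifying, P(r+1) = 9·3^r·r + 21·3^r - 4 = 3^(r+1)(3(r+1) + 4) - 4,
which is the closed form with t = r+1.
This completes the induction.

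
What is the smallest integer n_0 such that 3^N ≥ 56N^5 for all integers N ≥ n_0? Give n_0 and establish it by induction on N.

At N = 16: 43046721 < 58720256, so the inequality fails and n_0 ≥ 17. We prove 3^N ≥ 56N^5 for all N ≥ 17.
When N = 17: 3^N = 129140163 and 56N^5 = 79511992, so 129140163 ≥ 79511992.
Suppose the result is true for N = k, so 3^k ≥ 56k^5.
Then 3^(k + 1) = 3·(3^k) ≥ 3·(56k^5).
Also, for k ≥ 17 we have 3·(56k^5) ≥ 56(k+1)^5, since 3 ≥ (1 + 1/k)^5 for all k ≥ 17.
Combining, 3^(k + 1) ≥ 56(k+1)^5.
By the principle of mathematical induction, the result holds for all N ≥ 17.
Hence the smallest such n_0 is 17.

n_0 = 17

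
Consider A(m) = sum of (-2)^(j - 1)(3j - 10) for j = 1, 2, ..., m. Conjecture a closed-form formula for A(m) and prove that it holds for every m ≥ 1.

We claim A(m) = (-2)^m(-m + 3) - 3 for all m ≥ 1.
Base case (m = 1): A(1) = -7, and the closed form gives -7. They agree.
Suppose the result is true for m = j, so A(j) = (-2)^j(-j + 3) - 3.
Then A(j+1) = A(j) + ((-2)^j(3j - 7)) = ((-2)^j(-j + 3) - 3) + ((-2)^j(3j - 7)).
Simplifying, A(j+1) = 2(-2)^j·j - 4(-2)^j - 3 = (-2)^(j+1)(-(j+1) + 3) - 3,
which is the closed form with m = j+1.
By induction, the statement is established for all m ≥ 1.

A(m) = (-2)^m(-m + 3) - 3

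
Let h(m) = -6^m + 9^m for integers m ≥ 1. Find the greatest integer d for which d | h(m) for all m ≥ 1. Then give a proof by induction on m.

Computing the first values: h(1) = 3 and h(2) = 45; gcd(3, 45) = 3, so d ≤ 3.
We prove 3 | -6^m + 9^m for all m ≥ 1 by induction on m.
For the base case m = 1: h(1) = 3 = 3·(1), so 3 | h(1).
Suppose the result is true for m = i, i.e. 3 | h(i). Then
9^{i+1} − 6^{i+1} = 9·9^i − 6·6^i = 9·(9^i − 6^i) + (3)·6^i. The first term is divisible by 3 by the inductive hypothesis, and the second term (3)·6^i is divisible by 3 since 3 | 3. Hence 3 | h(i+1).
By the principle of mathematical induction, the result holds for all m ≥ 1.
Therefore the largest such d is 3.

d = 3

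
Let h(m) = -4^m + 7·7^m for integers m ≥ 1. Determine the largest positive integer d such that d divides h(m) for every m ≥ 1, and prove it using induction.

d = 3

Computing the first values: h(1) = 45 and h(2) = 327; gcd(45, 327) = 3, so d ≤ 3.
We prove 3 | -4^m + 7·7^m for all m ≥ 1 by induction on m.
When m = 1: h(1) = 45 = 3·(15), so 3 | h(1).
For the inductive step, assume it holds for an arbitrary k ≥ 1, i.e. 3 | h(k). Then
h(k+1) − 7·h(k) = (-4^(k+1) + 7·7^(k+1)) − 7·(-4^k + 7·7^k) = (-1)·4^k·(4 − 7) = (3)·4^k. Since 3 | h(k) by the inductive hypothesis, 3 | 7·h(k); and 3 | 3 since 3 = 3·1. Therefore 3 | h(k+1).
By induction, the statement is established for all m ≥ 1.
Therefore the largest such d is 3.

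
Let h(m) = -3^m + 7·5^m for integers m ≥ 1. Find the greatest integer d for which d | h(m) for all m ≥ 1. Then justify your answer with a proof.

Computing the first values: h(1) = 32 and h(2) = 166; gcd(32, 166) = 2, so d ≤ 2.
We prove 2 | -3^m + 7·5^m for all m ≥ 1 by induction on m.
Base step (m = 1): h(1) = 32 = 2·(16), so 2 | h(1).
Inductive step: suppose the statement holds for some j ≥ 1, i.e. 2 | h(j). Then
h(j+1) − 5·h(j) = (-3^(j+1) + 7·5^(j+1)) − 5·(-3^j + 7·5^j) = (-1)·3^j·(3 − 5) = (2)·3^j. Since 2 | h(j) by the inductive hypothesis, 2 | 5·h(j); and 2 | 2 since 2 = 2·1. Therefore 2 | h(j+1).
This completes the induction.
Therefore the largest such d is 2.

d = 2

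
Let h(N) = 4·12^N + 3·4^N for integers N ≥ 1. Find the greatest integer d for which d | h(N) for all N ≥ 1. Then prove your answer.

d = 12

Computing the first values: h(1) = 60 and h(2) = 624; gcd(60, 624) = 12, so d ≤ 12.
We prove 12 | 4·12^N + 3·4^N for all N ≥ 1 by induction on N.
For the base case N = 1: h(1) = 60 = 12·(5), so 12 | h(1).
Suppose the result is true for N = j, i.e. 12 | h(j). Then
h(j+1) − 12·h(j) = (4·12^(j+1) + 3·4^(j+1)) − 12·(4·12^j + 3·4^j) = (3)·4^j·(4 − 12) = (-24)·4^j. Since 12 | h(j) by the inductive hypothesis, 12 | 12·h(j); and 12 | -24 since -24 = 12·-2. Therefore 12 | h(j+1).
By the principle of mathematical induction, the result holds for all N ≥ 1.
Therefore the largest such d is 12.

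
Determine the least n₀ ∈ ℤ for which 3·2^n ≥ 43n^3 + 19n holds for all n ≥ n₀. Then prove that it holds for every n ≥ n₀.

At n = 15: 98304 < 145410, so the inequality fails and n₀ ≥ 16. We prove 3·2^n ≥ 43n^3 + 19n for all n ≥ 16.
Base case (n = 16): 3·2^n = 196608 and 43n^3 + 19n = 176432, so 196608 ≥ 176432.
For the inductive step, assume it holds for an arbitrary i ≥ 16, so 3·2^i ≥ 43i^3 + 19i.
Then 3·2^(i + 1) = 2·(3·2^i) ≥ 2·(43i^3 + 19i).
Also, for i ≥ 16 we have 2·(43i^3 + 19i) ≥ 43(i+1)^3 + 19(i+1), since 2·(43i^3 + 19i) − (43(i+1)^3 + 19(i+1)) = 43i^3 - 129i^2 - 110i - 62, which is nonnegative for all i ≥ 16.
Combining, 3·2^(i + 1) ≥ 43(i+1)^3 + 19(i+1).
This completes the induction.
Hence the smallest such n₀ is 16.

n₀ = 16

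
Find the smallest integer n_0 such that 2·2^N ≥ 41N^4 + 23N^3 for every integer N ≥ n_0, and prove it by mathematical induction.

n_0 = 23

At N = 22: 8388608 < 9849400, so the inequality fails and n_0 ≥ 23. We prove 2·2^N ≥ 41N^4 + 23N^3 for all N ≥ 23.
For the base case N = 23: 2·2^N = 16777216 and 41N^4 + 23N^3 = 11753322, so 16777216 ≥ 11753322.
For the inductive step, assume it holds for an arbitrary i ≥ 23, so 2·2^i ≥ 41i^4 + 23i^3.
Then 2·2^(i + 1) = 2·(2·2^i) ≥ 2·(41i^4 + 23i^3).
Also, for i ≥ 23 we have 2·(41i^4 + 23i^3) ≥ 41(i+1)^4 + 23(i+1)^3, since 2·(41i^4 + 23i^3) − (41(i+1)^4 + 23(i+1)^3) = 41i^4 - 141i^3 - 315i^2 - 233i - 64, which is nonnegative for all i ≥ 23.
Combining, 2·2^(i + 1) ≥ 41(i+1)^4 + 23(i+1)^3.
By the principle of mathematical induction, the result holds for all N ≥ 23.
Hence the smallest such n_0 is 23.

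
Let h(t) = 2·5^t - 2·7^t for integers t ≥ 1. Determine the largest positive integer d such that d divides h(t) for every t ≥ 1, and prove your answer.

d = 4

Computing the first values: h(1) = -4 and h(2) = -48; gcd(-4, -48) = 4, so d ≤ 4.
We prove 4 | 2·5^t - 2·7^t for all t ≥ 1 by induction on t.
When t = 1: h(1) = -4 = 4·(-1), so 4 | h(1).
Suppose the result is true for t = k, i.e. 4 | h(k). Then
h(k+1) − 7·h(k) = (2·5^(k+1) - 2·7^(k+1)) − 7·(2·5^k - 2·7^k) = (2)·5^k·(5 − 7) = (-4)·5^k. Since 4 | h(k) by the inductive hypothesis, 4 | 7·h(k); and 4 | -4 since -4 = 4·-1. Therefore 4 | h(k+1).
Hence, by induction on t, the claim holds for every t ≥ 1.
Therefore the largest such d is 4.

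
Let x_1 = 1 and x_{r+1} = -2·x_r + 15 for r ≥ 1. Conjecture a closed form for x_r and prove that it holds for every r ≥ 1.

x_r = -(-2)^(r + 1) + 5

Computing the first terms: x_1 = 1, x_2 = 13, x_3 = -11. This suggests x_r = -(-2)^(r + 1) + 5.
When r = 1: the formula gives 1 = 1 = x_1.
Inductive step: suppose the statement holds for some p ≥ 1, so x_p = -(-2)^(p + 1) + 5.
Then x_{p+1} = -2·x_p + 15 = -2·(-(-2)^(p + 1) + 5) + 15 = -(-2)^(p + 2) + 5 = -(-2)^((p+1) + 1) + 5,
which is the claimed formula at r = p+1.
By the principle of mathematical induction, the result holds for all r ≥ 1.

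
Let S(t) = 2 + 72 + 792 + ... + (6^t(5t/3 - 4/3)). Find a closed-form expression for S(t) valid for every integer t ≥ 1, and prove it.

We claim S(t) = 2·6^t(t - 1) + 2 for all t ≥ 1.
When t = 1: S(1) = 2, and the closed form gives 2. They agree.
Suppose the result is true for t = j, so S(j) = 2·6^j(j - 1) + 2.
Then S(j+1) = S(j) + (6^j(10j + 2)) = (2·6^j(j - 1) + 2) + (6^j(10j + 2)).
Simplifying, S(j+1) = 12·6^j·j + 2 = 2·6^(j+1)((j+1) - 1) + 2,
which is the closed form with t = j+1.
This completes the induction.

S(t) = 2·6^t(t - 1) + 2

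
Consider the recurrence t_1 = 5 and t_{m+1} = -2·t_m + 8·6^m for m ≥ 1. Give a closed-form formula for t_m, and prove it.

t_m = -(-2)^(m - 1) + 6^m

Computing the first terms: t_1 = 5, t_2 = 38, t_3 = 212. This suggests t_m = -(-2)^(m - 1) + 6^m.
Base case (m = 1): the formula gives 5 = 5 = t_1.
Suppose the result is true for m = j, so t_j = -(-2)^(j - 1) + 6^j.
Then t_{j+1} = -2·t_j + 8·6^j = -2·(-(-2)^(j - 1) + 6^j) + 8·6^j = -(-2)^j + 6^(j + 1) = -(-2)^((j+1) - 1) + 6^(j+1),
which is the claimed formula at m = j+1.
By induction, the statement is established for all m ≥ 1.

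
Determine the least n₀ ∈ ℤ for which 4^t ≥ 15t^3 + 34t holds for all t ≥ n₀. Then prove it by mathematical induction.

At t = 5: 1024 < 2045, so the inequality fails and n₀ ≥ 6. We prove 4^t ≥ 15t^3 + 34t for all t ≥ 6.
Base step (t = 6): 4^t = 4096 and 15t^3 + 34t = 3444, so 4096 ≥ 3444.
Suppose the result is true for t = j, so 4^j ≥ 15j^3 + 34j.
Then 4^(j + 1) = 4·(4^j) ≥ 4·(15j^3 + 34j).
Also, for j ≥ 6 we have 4·(15j^3 + 34j) ≥ 15(j+1)^3 + 34(j+1), since 4·(15j^3 + 34j) − (15(j+1)^3 + 34(j+1)) = 45j^3 - 45j^2 + 57j - 49, which is nonnegative for all j ≥ 6.
Combining, 4^(j + 1) ≥ 15(j+1)^3 + 34(j+1).
By induction, the statement is established for all t ≥ 6.
Hence the smallest such n₀ is 6.

n₀ = 6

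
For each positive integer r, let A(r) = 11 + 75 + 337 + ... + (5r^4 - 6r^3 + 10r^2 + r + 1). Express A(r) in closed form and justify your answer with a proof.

A(r) = r(r^4 + r^3 + 2r^2 + 4r + 3)

We claim A(r) = r(r^4 + r^3 + 2r^2 + 4r + 3) for all r ≥ 1.
Base case (r = 1): A(1) = 11, and the closed form gives 11. They agree.
Suppose the result is true for r = p, so A(p) = p(p^4 + p^3 + 2p^2 + 4p + 3).
Then A(p+1) = A(p) + (5p^4 + 14p^3 + 22p^2 + 23p + 11) = (p(p^4 + p^3 + 2p^2 + 4p + 3)) + (5p^4 + 14p^3 + 22p^2 + 23p + 11).
Simplifying, A(p+1) = (p + 1)(p^4 + 5p^3 + 11p^2 + 15p + 11) = (p+1)((p+1)^4 + (p+1)^3 + 2(p+1)^2 + 4(p+1) + 3),
which is the closed form with r = p+1.
By the principle of mathematical induction, the result holds for all r ≥ 1.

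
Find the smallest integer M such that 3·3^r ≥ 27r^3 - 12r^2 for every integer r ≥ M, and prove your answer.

At r = 7: 6561 < 8673, so the inequality fails and M ≥ 8. We prove 3·3^r ≥ 27r^3 - 12r^2 for all r ≥ 8.
When r = 8: 3·3^r = 19683 and 27r^3 - 12r^2 = 13056, so 19683 ≥ 13056.
For the inductive step, assume it holds for an arbitrary p ≥ 8, so 3·3^p ≥ 27p^3 - 12p^2.
Then 3·3^(p + 1) = 3·(3·3^p) ≥ 3·(27p^3 - 12p^2).
Also, for p ≥ 8 we have 3·(27p^3 - 12p^2) ≥ 27(p+1)^3 - 12(p+1)^2, since 3·(27p^3 - 12p^2) − (27(p+1)^3 - 12(p+1)^2) = 54p^3 - 105p^2 - 57p - 15, which is nonnegative for all p ≥ 8.
Combining, 3·3^(p + 1) ≥ 27(p+1)^3 - 12(p+1)^2.
By induction, the statement is established for all r ≥ 8.
Hence the smallest such M is 8.

M = 8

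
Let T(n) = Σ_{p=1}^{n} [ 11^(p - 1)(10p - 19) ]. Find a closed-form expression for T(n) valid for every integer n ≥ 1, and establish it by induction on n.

We claim T(n) = 11^n(n - 2) + 2 for all n ≥ 1.
Base step (n = 1): T(1) = -9, and the closed form gives -9. They agree.
For the inductive step, assume it holds for an arbitrary p ≥ 1, so T(p) = 11^p(p - 2) + 2.
Then T(p+1) = T(p) + (11^p(10p - 9)) = (11^p(p - 2) + 2) + (11^p(10p - 9)).
Simplifying, T(p+1) = 11^(p + 1)p - 11^(p + 1) + 2 = 11^(p+1)((p+1) - 2) + 2,
which is the closed form with n = p+1.
By induction, the statement is established for all n ≥ 1.

T(n) = 11^n(n - 2) + 2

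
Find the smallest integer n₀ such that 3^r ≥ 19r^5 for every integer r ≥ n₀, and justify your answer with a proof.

At r = 15: 14348907 < 14428125, so the inequality fails and n₀ ≥ 16. We prove 3^r ≥ 19r^5 for all r ≥ 16.
For the base case r = 16: 3^r = 43046721 and 19r^5 = 19922944, so 43046721 ≥ 19922944.
For the inductive step, assume it holds for an arbitrary p ≥ 16, so 3^p ≥ 19p^5.
Then 3^(p + 1) = 3·(3^p) ≥ 3·(19p^5).
Also, for p ≥ 16 we have 3·(19p^5) ≥ 19(p+1)^5, since 3 ≥ (1 + 1/p)^5 for all p ≥ 16.
Combining, 3^(p + 1) ≥ 19(p+1)^5.
Hence, by induction on r, the claim holds for every r ≥ 16.
Hence the smallest such n₀ is 16.

n₀ = 16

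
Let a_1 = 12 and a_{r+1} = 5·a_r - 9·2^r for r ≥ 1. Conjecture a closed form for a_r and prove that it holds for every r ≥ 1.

Computing the first terms: a_1 = 12, a_2 = 42, a_3 = 174. This suggests a_r = 3·2^r + 6·5^(r - 1).
When r = 1: the formula gives 12 = 12 = a_1.
Inductive step: suppose the statement holds for some m ≥ 1, so a_m = 3·2^m + 6·5^(m - 1).
Then a_{m+1} = 5·a_m - 9·2^m = 5·(3·2^m + 6·5^(m - 1)) - 9·2^m = 3·2^(m + 1) + 6·5^m = 3·2^(m+1) + 6·5^((m+1) - 1),
which is the claimed formula at r = m+1.
Hence, by induction on r, the claim holds for every r ≥ 1.

a_r = 3·2^r + 6·5^(r - 1)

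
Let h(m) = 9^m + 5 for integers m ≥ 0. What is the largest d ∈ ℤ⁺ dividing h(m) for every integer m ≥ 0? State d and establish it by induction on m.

Computing the first values: h(0) = 6 and h(1) = 14; gcd(6, 14) = 2, so d ≤ 2.
We prove 2 | 9^m + 5 for all m ≥ 0 by induction on m.
Base case (m = 0): h(0) = 6 = 2·(3), so 2 | h(0).
Suppose the result is true for m = k, i.e. 2 | h(k). Then
h(k+1) = 9^(k+1) + 5 = 9·(9^k + 5) - 40 = 9·h(k) - 40. The first term is divisible by 2 by the inductive hypothesis, and -40 is divisible by 2. Hence 2 | h(k+1).
By induction, the statement is established for all m ≥ 0.
Therefore the largest such d is 2.

d = 2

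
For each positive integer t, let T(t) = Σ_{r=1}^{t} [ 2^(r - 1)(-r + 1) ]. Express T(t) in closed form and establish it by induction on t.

T(t) = 2^t(-t + 2) - 2

We claim T(t) = 2^t(-t + 2) - 2 for all t ≥ 1.
When t = 1: T(1) = 0, and the closed form gives 0. They agree.
Inductive step: suppose the statement holds for some r ≥ 1, so T(r) = 2^r(-r + 2) - 2.
Then T(r+1) = T(r) + (-2^r·r) = (2^r(-r + 2) - 2) + (-2^r·r).
Simplifying, T(r+1) = -2·2^r·r + 2·2^r - 2 = 2^(r+1)(-(r+1) + 2) - 2,
which is the closed form with t = r+1.
This completes the induction.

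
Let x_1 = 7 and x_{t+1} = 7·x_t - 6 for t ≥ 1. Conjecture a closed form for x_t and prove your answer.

x_t = 6·7^(t - 1) + 1

Computing the first terms: x_1 = 7, x_2 = 43, x_3 = 295. This suggests x_t = 6·7^(t - 1) + 1.
For the base case t = 1: the formula gives 7 = 7 = x_1.
Inductive step: assume the claim holds for t = r, so x_r = 6·7^(r - 1) + 1.
Then x_{r+1} = 7·x_r - 6 = 7·(6·7^(r - 1) + 1) - 6 = 6·7^r + 1 = 6·7^((r+1) - 1) + 1,
which is the claimed formula at t = r+1.
By the principle of mathematical induction, the result holds for all t ≥ 1.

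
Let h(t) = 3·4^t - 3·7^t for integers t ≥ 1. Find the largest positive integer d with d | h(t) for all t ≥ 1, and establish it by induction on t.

Computing the first values: h(1) = -9 and h(2) = -99; gcd(-9, -99) = 9, so d ≤ 9.
We prove 9 | 3·4^t - 3·7^t for all t ≥ 1 by induction on t.
For the base case t = 1: h(1) = -9 = 9·(-1), so 9 | h(1).
For the inductive step, assume it holds for an arbitrary k ≥ 1, i.e. 9 | h(k). Then
h(k+1) − 7·h(k) = (3·4^(k+1) - 3·7^(k+1)) − 7·(3·4^k - 3·7^k) = (3)·4^k·(4 − 7) = (-9)·4^k. Since 9 | h(k) by the inductive hypothesis, 9 | 7·h(k); and 9 | -9 since -9 = 9·-1. Therefore 9 | h(k+1).
Hence, by induction on t, the claim holds for every t ≥ 1.
Therefore the largest such d is 9.

d = 9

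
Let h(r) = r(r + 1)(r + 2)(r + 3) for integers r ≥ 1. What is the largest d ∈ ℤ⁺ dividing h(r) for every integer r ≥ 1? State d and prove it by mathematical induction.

d = 24

Computing the first values: h(1) = 24 and h(2) = 120; gcd(24, 120) = 24, so d ≤ 24.
We prove 24 | r(r + 1)(r + 2)(r + 3) for all r ≥ 1 by induction on r.
Base case (r = 1): h(1) = 24 = 24·(1), so 24 | h(1).
Inductive step: suppose the statement holds for some i ≥ 1, i.e. 24 | h(i). Then
h(i+1) − h(i) = (i+1)·(i+2)·(i+3)·(i+4) − i·(i+1)·(i+2)·(i+3) = (i+1)·(i+2)·(i+3)·[(i+4) − i] = 4·(i+1)·(i+2)·(i+3). The product of 3 consecutive integers is divisible by (3)! = 6, so h(i+1) − h(i) is divisible by 4·6 = 24. By the inductive hypothesis 24 | h(i), hence 24 | h(i+1).
By the principle of mathematical induction, the result holds for all r ≥ 1.
Therefore the largest such d is 24.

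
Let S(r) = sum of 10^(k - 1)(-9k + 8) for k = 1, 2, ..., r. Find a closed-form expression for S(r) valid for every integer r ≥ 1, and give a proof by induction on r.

We claim S(r) = 10^r(-r + 1) - 1 for all r ≥ 1.
For the base case r = 1: S(1) = -1, and the closed form gives -1. They agree.
Inductive step: suppose the statement holds for some k ≥ 1, so S(k) = 10^k(-k + 1) - 1.
Then S(k+1) = S(k) + (10^k(-9k - 1)) = (10^k(-k + 1) - 1) + (10^k(-9k - 1)).
Simplifying, S(k+1) = -10·10^k·k - 1 = 10^(k+1)(-(k+1) + 1) - 1,
which is the closed form with r = k+1.
Hence, by induction on r, the claim holds for every r ≥ 1.

S(r) = 10^r(-r + 1) - 1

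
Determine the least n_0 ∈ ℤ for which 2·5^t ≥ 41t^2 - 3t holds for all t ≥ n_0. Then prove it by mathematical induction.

At t = 3: 250 < 360, so the inequality fails and n_0 ≥ 4. We prove 2·5^t ≥ 41t^2 - 3t for all t ≥ 4.
Base case (t = 4): 2·5^t = 1250 and 41t^2 - 3t = 644, so 1250 ≥ 644.
Suppose the result is true for t = p, so 2·5^p ≥ 41p^2 - 3p.
Then 2·5^(p + 1) = 5·(2·5^p) ≥ 5·(41p^2 - 3p).
Also, for p ≥ 4 we have 5·(41p^2 - 3p) ≥ 41(p+1)^2 - 3(p+1), since 5·(41p^2 - 3p) − (41(p+1)^2 - 3(p+1)) = 164p^2 - 94p - 38, which is nonnegative for all p ≥ 4.
Combining, 2·5^(p + 1) ≥ 41(p+1)^2 - 3(p+1).
This completes the induction.
Hence the smallest such n_0 is 4.

n_0 = 4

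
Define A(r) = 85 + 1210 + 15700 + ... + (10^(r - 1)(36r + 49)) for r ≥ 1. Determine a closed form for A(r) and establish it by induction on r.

We claim A(r) = 10^r(4r + 5) - 5 for all r ≥ 1.
When r = 1: A(1) = 85, and the closed form gives 85. They agree.
For the inductive step, assume it holds for an arbitrary p ≥ 1, so A(p) = 10^p(4p + 5) - 5.
Then A(p+1) = A(p) + (10^p(36p + 85)) = (10^p(4p + 5) - 5) + (10^p(36p + 85)).
Simplifying, A(p+1) = 40·10^p·p + 90·10^p - 5 = 10^(p+1)(4(p+1) + 5) - 5,
which is the closed form with r = p+1.
By induction, the statement is established for all r ≥ 1.

A(r) = 10^r(4r + 5) - 5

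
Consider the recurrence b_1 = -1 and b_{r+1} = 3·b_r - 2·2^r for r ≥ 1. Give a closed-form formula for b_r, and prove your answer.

b_r = 2^(r + 1) - 5·3^(r - 1)

Computing the first terms: b_1 = -1, b_2 = -7, b_3 = -29. This suggests b_r = 2^(r + 1) - 5·3^(r - 1).
When r = 1: the formula gives -1 = -1 = b_1.
Suppose the result is true for r = m, so b_m = 2^(m + 1) - 5·3^(m - 1).
Then b_{m+1} = 3·b_m - 2·2^m = 3·(2^(m + 1) - 5·3^(m - 1)) - 2·2^m = 2^(m + 2) - 5·3^m = 2^((m+1) + 1) - 5·3^((m+1) - 1),
which is the claimed formula at r = m+1.
Hence, by induction on r, the claim holds for every r ≥ 1.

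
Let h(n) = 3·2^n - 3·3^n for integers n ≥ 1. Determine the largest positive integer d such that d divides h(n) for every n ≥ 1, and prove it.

Computing the first values: h(1) = -3 and h(2) = -15; gcd(-3, -15) = 3, so d ≤ 3.
We prove 3 | 3·2^n - 3·3^n for all n ≥ 1 by induction on n.
Base step (n = 1): h(1) = -3 = 3·(-1), so 3 | h(1).
Inductive step: assume the claim holds for n = r, i.e. 3 | h(r). Then
h(r+1) − 3·h(r) = (3·2^(r+1) - 3·3^(r+1)) − 3·(3·2^r - 3·3^r) = (3)·2^r·(2 − 3) = (-3)·2^r. Since 3 | h(r) by the inductive hypothesis, 3 | 3·h(r); and 3 | -3 since -3 = 3·-1. Therefore 3 | h(r+1).
This completes the induction.
Therefore the largest such d is 3.

d = 3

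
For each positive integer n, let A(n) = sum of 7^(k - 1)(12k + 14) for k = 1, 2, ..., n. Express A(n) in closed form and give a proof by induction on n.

We claim A(n) = 2·7^n(n + 1) - 2 for all n ≥ 1.
For the base case n = 1: A(1) = 26, and the closed form gives 26. They agree.
Inductive step: assume the claim holds for n = k, so A(k) = 2·7^k(k + 1) - 2.
Then A(k+1) = A(k) + (7^k(12k + 26)) = (2·7^k(k + 1) - 2) + (7^k(12k + 26)).
Simplifying, A(k+1) = 14·7^k·k + 28·7^k - 2 = 2·7^(k+1)((k+1) + 1) - 2,
which is the closed form with n = k+1.
Hence, by induction on n, the claim holds for every n ≥ 1.

A(n) = 2·7^n(n + 1) - 2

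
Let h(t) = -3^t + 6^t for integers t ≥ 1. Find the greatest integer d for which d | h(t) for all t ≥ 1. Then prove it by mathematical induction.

d = 3

Computing the first values: h(1) = 3 and h(2) = 27; gcd(3, 27) = 3, so d ≤ 3.
We prove 3 | -3^t + 6^t for all t ≥ 1 by induction on t.
For the base case t = 1: h(1) = 3 = 3·(1), so 3 | h(1).
Inductive step: assume the claim holds for t = k, i.e. 3 | h(k). Then
6^{k+1} − 3^{k+1} = 6·6^k − 3·3^k = 6·(6^k − 3^k) + (3)·3^k. The first term is divisible by 3 by the inductive hypothesis, and the second term (3)·3^k is divisible by 3 since 3 | 3. Hence 3 | h(k+1).
By induction, the statement is established for all t ≥ 1.
Therefore the largest such d is 3.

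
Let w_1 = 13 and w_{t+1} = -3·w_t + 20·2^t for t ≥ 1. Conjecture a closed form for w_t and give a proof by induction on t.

w_t = 5(-3)^(t - 1) + 2^(t + 2)

Computing the first terms: w_1 = 13, w_2 = 1, w_3 = 77. This suggests w_t = 5(-3)^(t - 1) + 2^(t + 2).
When t = 1: the formula gives 13 = 13 = w_1.
Inductive step: assume the claim holds for t = r, so w_r = 5(-3)^(r - 1) + 2^(r + 2).
Then w_{r+1} = -3·w_r + 20·2^r = -3·(5(-3)^(r - 1) + 2^(r + 2)) + 20·2^r = 5(-3)^r + 2^(r + 3) = 5(-3)^((r+1) - 1) + 2^((r+1) + 2),
which is the claimed formula at t = r+1.
By the principle of mathematical induction, the result holds for all t ≥ 1.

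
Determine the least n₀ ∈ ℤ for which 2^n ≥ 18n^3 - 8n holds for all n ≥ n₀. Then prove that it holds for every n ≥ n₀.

At n = 16: 65536 < 73600, so the inequality fails and n₀ ≥ 17. We prove 2^n ≥ 18n^3 - 8n for all n ≥ 17.
Base case (n = 17): 2^n = 131072 and 18n^3 - 8n = 88298, so 131072 ≥ 88298.
Inductive step: assume the claim holds for n = j, so 2^j ≥ 18j^3 - 8j.
Then 2^(j + 1) = 2·(2^j) ≥ 2·(18j^3 - 8j).
Also, for j ≥ 17 we have 2·(18j^3 - 8j) ≥ 18(j+1)^3 - 8(j+1), since 2·(18j^3 - 8j) − (18(j+1)^3 - 8(j+1)) = 18j^3 - 54j^2 - 62j - 10, which is nonnegative for all j ≥ 17.
Combining, 2^(j + 1) ≥ 18(j+1)^3 - 8(j+1).
By the principle of mathematical induction, the result holds for all n ≥ 17.
Hence the smallest such n₀ is 17.

n₀ = 17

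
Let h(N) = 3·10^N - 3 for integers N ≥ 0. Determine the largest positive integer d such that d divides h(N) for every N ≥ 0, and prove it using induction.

Computing the first values: h(0) = 0 and h(1) = 27; gcd(0, 27) = 27, so d ≤ 27.
We prove 27 | 3·10^N - 3 for all N ≥ 0 by induction on N.
For the base case N = 0: h(0) = 0 = 27·(0), so 27 | h(0).
Inductive step: suppose the statement holds for some m ≥ 0, i.e. 27 | h(m). Then
h(m+1) = 3·10^(m+1) - 3 = 10·(3·10^m - 3) + 27 = 10·h(m) + 27. The first term is divisible by 27 by the inductive hypothesis, and 27 is divisible by 27. Hence 27 | h(m+1).
By the principle of mathematical induction, the result holds for all N ≥ 0.
Therefore the largest such d is 27.

d = 27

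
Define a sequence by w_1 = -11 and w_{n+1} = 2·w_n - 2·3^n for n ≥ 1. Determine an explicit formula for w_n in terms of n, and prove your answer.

w_n = -5·2^(n - 1) - 2·3^n

Computing the first terms: w_1 = -11, w_2 = -28, w_3 = -74. This suggests w_n = -5·2^(n - 1) - 2·3^n.
Base step (n = 1): the formula gives -11 = -11 = w_1.
Suppose the result is true for n = m, so w_m = -5·2^(m - 1) - 2·3^m.
Then w_{m+1} = 2·w_m - 2·3^m = 2·(-5·2^(m - 1) - 2·3^m) - 2·3^m = -5·2^m - 2·3^(m + 1) = -5·2^((m+1) - 1) - 2·3^(m+1),
which is the claimed formula at n = m+1.
This completes the induction.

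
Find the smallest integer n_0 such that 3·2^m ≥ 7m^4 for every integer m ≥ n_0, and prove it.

n_0 = 18

At m = 17: 393216 < 584647, so the inequality fails and n_0 ≥ 18. We prove 3·2^m ≥ 7m^4 for all m ≥ 18.
For the base case m = 18: 3·2^m = 786432 and 7m^4 = 734832, so 786432 ≥ 734832.
Inductive step: assume the claim holds for m = i, so 3·2^i ≥ 7i^4.
Then 3·2^(i + 1) = 2·(3·2^i) ≥ 2·(7i^4).
Also, for i ≥ 18 we have 2·(7i^4) ≥ 7(i+1)^4, since 2 ≥ (1 + 1/i)^4 for all i ≥ 18.
Combining, 3·2^(i + 1) ≥ 7(i+1)^4.
This completes the induction.
Hence the smallest such n_0 is 18.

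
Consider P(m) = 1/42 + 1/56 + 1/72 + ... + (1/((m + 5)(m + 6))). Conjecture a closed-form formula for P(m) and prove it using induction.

We claim P(m) = m/(6(m + 6)) for all m ≥ 1.
For the base case m = 1: P(1) = 1/42, and the closed form gives 1/42. They agree.
Inductive step: suppose the statement holds for some p ≥ 1, so P(p) = p/(6(p + 6)).
Then P(p+1) = P(p) + (1/((p + 6)(p + 7))) = (p/(6(p + 6))) + (1/((p + 6)(p + 7))).
Simplifying, P(p+1) = (p + 1)/(6(p + 7)) = (p+1)/(6((p+1) + 6)),
which is the closed form with m = p+1.
By induction, the statement is established for all m ≥ 1.

P(m) = m/(6(m + 6))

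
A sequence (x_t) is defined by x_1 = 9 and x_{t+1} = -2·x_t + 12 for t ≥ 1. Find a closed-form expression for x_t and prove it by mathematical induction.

x_t = 5(-2)^(t - 1) + 4

Computing the first terms: x_1 = 9, x_2 = -6, x_3 = 24. This suggests x_t = 5(-2)^(t - 1) + 4.
When t = 1: the formula gives 9 = 9 = x_1.
Suppose the result is true for t = p, so x_p = 5(-2)^(p - 1) + 4.
Then x_{p+1} = -2·x_p + 12 = -2·(5(-2)^(p - 1) + 4) + 12 = 5(-2)^p + 4 = 5(-2)^((p+1) - 1) + 4,
which is the claimed formula at t = p+1.
This completes the induction.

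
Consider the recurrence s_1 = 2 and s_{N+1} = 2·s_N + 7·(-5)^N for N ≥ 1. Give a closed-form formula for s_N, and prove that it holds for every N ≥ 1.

Computing the first terms: s_1 = 2, s_2 = -31, s_3 = 113. This suggests s_N = -(-5)^N - 3·2^(N - 1).
Base step (N = 1): the formula gives 2 = 2 = s_1.
Suppose the result is true for N = r, so s_r = -(-5)^r - 3·2^(r - 1).
Then s_{r+1} = 2·s_r + 7·(-5)^r = 2·(-(-5)^r - 3·2^(r - 1)) + 7·(-5)^r = -(-5)^(r + 1) - 3·2^r = -(-5)^(r+1) - 3·2^((r+1) - 1),
which is the claimed formula at N = r+1.
This completes the induction.

s_N = -(-5)^N - 3·2^(N - 1)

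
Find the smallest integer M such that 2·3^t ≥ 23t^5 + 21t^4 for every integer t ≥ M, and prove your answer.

At t = 14: 9565938 < 13176688, so the inequality fails and M ≥ 15. We prove 2·3^t ≥ 23t^5 + 21t^4 for all t ≥ 15.
Base case (t = 15): 2·3^t = 28697814 and 23t^5 + 21t^4 = 18528750, so 28697814 ≥ 18528750.
Suppose the result is true for t = k, so 2·3^k ≥ 23k^5 + 21k^4.
Then 2·3^(k + 1) = 3·(2·3^k) ≥ 3·(23k^5 + 21k^4).
Also, for k ≥ 15 we have 3·(23k^5 + 21k^4) ≥ 23(k+1)^5 + 21(k+1)^4, since 3·(23k^5 + 21k^4) − (23(k+1)^5 + 21(k+1)^4) = 46k^5 - 73k^4 - 314k^3 - 356k^2 - 199k - 44, which is nonnegative for all k ≥ 15.
Combining, 2·3^(k + 1) ≥ 23(k+1)^5 + 21(k+1)^4.
By the principle of mathematical induction, the result holds for all t ≥ 15.
Hence the smallest such M is 15.

M = 15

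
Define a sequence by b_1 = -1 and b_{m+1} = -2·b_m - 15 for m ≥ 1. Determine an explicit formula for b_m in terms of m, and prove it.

Computing the first terms: b_1 = -1, b_2 = -13, b_3 = 11. This suggests b_m = (-2)^(m + 1) - 5.
Base step (m = 1): the formula gives -1 = -1 = b_1.
For the inductive step, assume it holds for an arbitrary r ≥ 1, so b_r = (-2)^(r + 1) - 5.
Then b_{r+1} = -2·b_r - 15 = -2·((-2)^(r + 1) - 5) - 15 = (-2)^(r + 2) - 5 = (-2)^((r+1) + 1) - 5,
which is the claimed formula at m = r+1.
By induction, the statement is established for all m ≥ 1.

b_m = (-2)^(m + 1) - 5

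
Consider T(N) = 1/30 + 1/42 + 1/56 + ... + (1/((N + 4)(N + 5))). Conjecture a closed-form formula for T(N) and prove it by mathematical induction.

We claim T(N) = N/(5(N + 5)) for all N ≥ 1.
For the base case N = 1: T(1) = 1/30, and the closed form gives 1/30. They agree.
Inductive step: suppose the statement holds for some j ≥ 1, so T(j) = j/(5(j + 5)).
Then T(j+1) = T(j) + (1/((j + 5)(j + 6))) = (j/(5(j + 5))) + (1/((j + 5)(j + 6))).
Simplifying, T(j+1) = (j + 1)/(5(j + 6)) = (j+1)/(5((j+1) + 5)),
which is the closed form with N = j+1.
By the principle of mathematical induction, the result holds for all N ≥ 1.

T(N) = N/(5(N + 5))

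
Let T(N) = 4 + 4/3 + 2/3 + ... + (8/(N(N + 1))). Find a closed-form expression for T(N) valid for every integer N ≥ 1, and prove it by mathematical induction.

We claim T(N) = 8N/(N + 1) for all N ≥ 1.
Base case (N = 1): T(1) = 4, and the closed form gives 4. They agree.
Inductive step: assume the claim holds for N = k, so T(k) = 8k/(k + 1).
Then T(k+1) = T(k) + (8/((k + 1)(k + 2))) = (8k/(k + 1)) + (8/((k + 1)(k + 2))).
Simplifying, T(k+1) = 8(k + 1)/(k + 2) = 8(k+1)/((k+1) + 1),
which is the closed form with N = k+1.
By induction, the statement is established for all N ≥ 1.

T(N) = 8N/(N + 1)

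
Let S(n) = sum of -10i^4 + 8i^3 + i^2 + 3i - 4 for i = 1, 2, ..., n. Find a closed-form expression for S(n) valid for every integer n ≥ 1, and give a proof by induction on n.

S(n) = -n(2n^4 + 3n^3 - n^2 - 4n + 2)

We claim S(n) = -n(2n^4 + 3n^3 - n^2 - 4n + 2) for all n ≥ 1.
For the base case n = 1: S(1) = -2, and the closed form gives -2. They agree.
For the inductive step, assume it holds for an arbitrary i ≥ 1, so S(i) = i(-2i^4 - 3i^3 + i^2 + 4i - 2).
Then S(i+1) = S(i) + (-10i^4 - 32i^3 - 35i^2 - 11i - 2) = (i(-2i^4 - 3i^3 + i^2 + 4i - 2)) + (-10i^4 - 32i^3 - 35i^2 - 11i - 2).
Simplifying, S(i+1) = -(i + 1)(2i^4 + 11i^3 + 20i^2 + 11i + 2) = -(i+1)(2(i+1)^4 + 3(i+1)^3 - (i+1)^2 - 4(i+1) + 2),
which is the closed form with n = i+1.
Hence, by induction on n, the claim holds for every n ≥ 1.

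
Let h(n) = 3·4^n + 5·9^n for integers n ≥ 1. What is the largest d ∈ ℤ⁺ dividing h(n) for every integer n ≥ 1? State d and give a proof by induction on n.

d = 3

Computing the first values: h(1) = 57 and h(2) = 453; gcd(57, 453) = 3, so d ≤ 3.
We prove 3 | 3·4^n + 5·9^n for all n ≥ 1 by induction on n.
When n = 1: h(1) = 57 = 3·(19), so 3 | h(1).
Inductive step: suppose the statement holds for some p ≥ 1, i.e. 3 | h(p). Then
h(p+1) − 9·h(p) = (3·4^(p+1) + 5·9^(p+1)) − 9·(3·4^p + 5·9^p) = (3)·4^p·(4 − 9) = (-15)·4^p. Since 3 | h(p) by the inductive hypothesis, 3 | 9·h(p); and 3 | -15 since -15 = 3·-5. Therefore 3 | h(p+1).
This completes the induction.
Therefore the largest such d is 3.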